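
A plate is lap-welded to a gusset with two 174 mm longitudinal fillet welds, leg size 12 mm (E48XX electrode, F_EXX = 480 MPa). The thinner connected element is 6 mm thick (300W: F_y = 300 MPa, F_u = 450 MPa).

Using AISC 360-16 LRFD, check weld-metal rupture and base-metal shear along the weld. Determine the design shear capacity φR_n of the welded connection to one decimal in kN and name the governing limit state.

Weld metal: throat = 0.707×12 = 8.484 mm, L = 2×174 = 348 mm. φR_n = 0.75 × 0.6 × 480 × 8.484 × 348 = 637.7 kN.
Base metal shear (6 mm plate): yield φR_n = 1.0×0.6×300×6×348 = 375.8 kN; rupture φR_n = 0.75×0.6×450×6×348 = 422.8 kN; take 375.8 kN (yield).
Governing: min(637.7, 375.8) = 375.8 kN → base-metal shear.

375.8 kN (base-metal shear governs)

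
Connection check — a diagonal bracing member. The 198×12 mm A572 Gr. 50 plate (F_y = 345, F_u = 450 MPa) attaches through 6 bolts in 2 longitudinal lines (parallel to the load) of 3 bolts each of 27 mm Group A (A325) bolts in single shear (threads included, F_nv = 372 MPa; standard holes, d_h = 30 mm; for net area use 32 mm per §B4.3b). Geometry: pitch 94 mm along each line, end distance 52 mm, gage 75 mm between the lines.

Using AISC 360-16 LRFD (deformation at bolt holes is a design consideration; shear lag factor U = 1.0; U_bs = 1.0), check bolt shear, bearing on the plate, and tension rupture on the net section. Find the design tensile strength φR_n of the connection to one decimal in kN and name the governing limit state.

542.7 kN (net-section rupture governs)

Bolt shear: A_b = π(27)²/4 = 572.56 mm². φR_n = 0.75 × 372 × 572.56 × 6 × 1 = 958.5 kN.
Bearing (12 mm plate, F_u = 450 MPa): end bolts L_c = 52 − 30/2 = 37, R_n = min(1.2×37×12×450, 2.4×27×12×450) = 239.76 kN/bolt; interior L_c = 94 − 30 = 64, R_n = 349.92 kN/bolt. φR_n = 0.75 × (2×239.76 + 4×349.92) = 1409.4 kN.
Tension rupture (net): A_n = (198 − 2×32)×12 = 1608 mm² (U = 1.0, A_e = A_n). φR_n = 0.75 × 450 × 1608 = 542.7 kN.
Governing: min(958.5, 1409.4, 542.7) = 542.7 kN → net-section rupture.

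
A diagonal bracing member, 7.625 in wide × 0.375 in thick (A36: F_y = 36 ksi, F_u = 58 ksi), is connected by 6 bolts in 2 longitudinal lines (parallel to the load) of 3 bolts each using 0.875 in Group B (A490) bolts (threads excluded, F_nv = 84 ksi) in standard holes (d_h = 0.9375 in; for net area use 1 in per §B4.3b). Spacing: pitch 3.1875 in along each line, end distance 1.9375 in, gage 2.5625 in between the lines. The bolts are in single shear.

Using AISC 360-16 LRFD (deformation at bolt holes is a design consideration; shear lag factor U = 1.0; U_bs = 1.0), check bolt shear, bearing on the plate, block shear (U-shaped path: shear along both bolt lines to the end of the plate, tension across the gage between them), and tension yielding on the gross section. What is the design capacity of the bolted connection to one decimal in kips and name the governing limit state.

Bolt shear: A_b = π(0.875)²/4 = 0.60132 in². φR_n = 0.75 × 84 × 0.60132 × 6 × 1 = 227.3 kips.
Bearing (0.375 in plate, F_u = 58 ksi): end bolts L_c = 1.9375 − 0.9375/2 = 1.46875, R_n = min(1.2×1.46875×0.375×58, 2.4×0.875×0.375×58) = 38.334 kips/bolt; interior L_c = 3.1875 − 0.9375 = 2.25, R_n = 45.675 kips/bolt. φR_n = 0.75 × (2×38.334 + 4×45.675) = 194.5 kips.
Block shear: shear path 2×[1.9375+2×3.1875] = 2×8.3125 in, A_gv = 6.2344, A_nv = 2×(8.3125 − 2.5×1)×0.375 = 4.3594 in²; tension across gage: (2.5625 − 1×1)×0.375 = 0.58594 in². R_n = min(0.6×58×4.3594, 0.6×36×6.2344) + 1.0×58×0.58594 = min(151.71, 134.66) + 33.985 = 168.65 kips. φR_n = 0.75 × 168.65 = 126.5 kips.
Tension yield (gross): A_g = 7.625×0.375 = 2.8594 in². φR_n = 0.90 × 36 × 2.8594 = 92.6 kips.
Governing: min(227.3, 194.5, 126.5, 92.6) = 92.6 kips → gross-section yield.

92.6 kips (gross-section yield governs)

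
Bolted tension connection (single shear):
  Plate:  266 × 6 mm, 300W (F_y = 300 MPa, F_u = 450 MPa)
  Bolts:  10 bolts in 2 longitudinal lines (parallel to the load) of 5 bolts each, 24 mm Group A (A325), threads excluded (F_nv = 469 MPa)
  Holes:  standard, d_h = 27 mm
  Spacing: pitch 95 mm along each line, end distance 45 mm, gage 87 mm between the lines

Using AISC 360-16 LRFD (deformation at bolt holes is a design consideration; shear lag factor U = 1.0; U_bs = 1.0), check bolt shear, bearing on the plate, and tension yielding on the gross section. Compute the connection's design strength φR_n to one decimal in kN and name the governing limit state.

Bolt shear: A_b = π(24)²/4 = 452.39 mm². φR_n = 0.75 × 469 × 452.39 × 10 × 1 = 1591.3 kN.
Bearing (6 mm plate, F_u = 450 MPa): end bolts L_c = 45 − 27/2 = 31.5, R_n = min(1.2×31.5×6×450, 2.4×24×6×450) = 102.06 kN/bolt; interior L_c = 95 − 27 = 68, R_n = 155.52 kN/bolt. φR_n = 0.75 × (2×102.06 + 8×155.52) = 1086.2 kN.
Tension yield (gross): A_g = 266×6 = 1596 mm². φR_n = 0.90 × 300 × 1596 = 430.9 kN.
Governing: min(1591.3, 1086.2, 430.9) = 430.9 kN → gross-section yield.

430.9 kN (gross-section yield governs)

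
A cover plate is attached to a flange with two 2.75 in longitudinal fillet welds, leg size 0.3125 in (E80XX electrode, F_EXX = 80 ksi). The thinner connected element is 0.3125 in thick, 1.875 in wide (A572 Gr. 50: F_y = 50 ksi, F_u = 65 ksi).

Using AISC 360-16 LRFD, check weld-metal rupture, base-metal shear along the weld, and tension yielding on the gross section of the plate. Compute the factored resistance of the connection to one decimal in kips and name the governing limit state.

26.4 kips (gross-section yield governs)

Weld metal: throat = 0.707×0.3125 = 0.22094 in, L = 2×2.75 = 5.5 in. φR_n = 0.75 × 0.6 × 80 × 0.22094 × 5.5 = 43.7 kips.
Base metal shear (0.3125 in plate): yield φR_n = 1.0×0.6×50×0.3125×5.5 = 51.6 kips; rupture φR_n = 0.75×0.6×65×0.3125×5.5 = 50.3 kips; take 50.3 kips (rupture).
Tension yield (gross): A_g = 1.875×0.3125 = 0.58594 in². φR_n = 0.90 × 50 × 0.58594 = 26.4 kips.
Governing: min(43.7, 50.3, 26.4) = 26.4 kips → gross-section yield.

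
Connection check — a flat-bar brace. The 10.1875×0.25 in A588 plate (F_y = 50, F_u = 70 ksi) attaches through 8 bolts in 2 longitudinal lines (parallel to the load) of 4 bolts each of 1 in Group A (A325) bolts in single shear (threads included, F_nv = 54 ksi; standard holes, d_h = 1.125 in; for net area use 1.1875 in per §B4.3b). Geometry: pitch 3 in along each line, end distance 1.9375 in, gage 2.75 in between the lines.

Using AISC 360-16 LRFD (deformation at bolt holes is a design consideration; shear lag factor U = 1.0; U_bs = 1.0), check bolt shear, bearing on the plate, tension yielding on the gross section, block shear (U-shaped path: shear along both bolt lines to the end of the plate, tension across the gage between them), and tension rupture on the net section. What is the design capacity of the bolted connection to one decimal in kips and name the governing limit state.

102.5 kips (net-section rupture governs)

Bolt shear: A_b = π(1)²/4 = 0.7854 in². φR_n = 0.75 × 54 × 0.7854 × 8 × 1 = 254.5 kips.
Bearing (0.25 in plate, F_u = 70 ksi): end bolts L_c = 1.9375 − 1.125/2 = 1.375, R_n = min(1.2×1.375×0.25×70, 2.4×1×0.25×70) = 28.875 kips/bolt; interior L_c = 3 − 1.125 = 1.875, R_n = 39.375 kips/bolt. φR_n = 0.75 × (2×28.875 + 6×39.375) = 220.5 kips.
Tension yield (gross): A_g = 10.1875×0.25 = 2.5469 in². φR_n = 0.90 × 50 × 2.5469 = 114.6 kips.
Block shear: shear path 2×[1.9375+3×3] = 2×10.9375 in, A_gv = 5.4688, A_nv = 2×(10.9375 − 3.5×1.1875)×0.25 = 3.3906 in²; tension across gage: (2.75 − 1×1.1875)×0.25 = 0.39063 in². R_n = min(0.6×70×3.3906, 0.6×50×5.4688) + 1.0×70×0.39063 = min(142.41, 164.06) + 27.344 = 169.75 kips. φR_n = 0.75 × 169.75 = 127.3 kips.
Tension rupture (net): A_n = (10.1875 − 2×1.1875)×0.25 = 1.9531 in² (U = 1.0, A_e = A_n). φR_n = 0.75 × 70 × 1.9531 = 102.5 kips.
Governing: min(254.5, 220.5, 114.6, 127.3, 102.5) = 102.5 kips → net-section rupture.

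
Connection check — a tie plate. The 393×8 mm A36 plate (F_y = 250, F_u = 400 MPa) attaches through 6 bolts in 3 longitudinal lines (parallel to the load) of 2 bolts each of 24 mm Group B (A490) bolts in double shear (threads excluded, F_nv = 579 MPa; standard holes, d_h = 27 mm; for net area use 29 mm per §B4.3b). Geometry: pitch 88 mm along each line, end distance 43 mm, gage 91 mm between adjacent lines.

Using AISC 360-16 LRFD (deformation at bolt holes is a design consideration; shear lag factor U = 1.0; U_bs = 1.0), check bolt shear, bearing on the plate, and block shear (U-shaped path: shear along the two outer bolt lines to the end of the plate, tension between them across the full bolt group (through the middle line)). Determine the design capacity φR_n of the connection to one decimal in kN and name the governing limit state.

Bolt shear: A_b = π(24)²/4 = 452.39 mm². φR_n = 0.75 × 579 × 452.39 × 6 × 2 = 2357.4 kN.
Bearing (8 mm plate, F_u = 400 MPa): end bolts L_c = 43 − 27/2 = 29.5, R_n = min(1.2×29.5×8×400, 2.4×24×8×400) = 113.28 kN/bolt; interior L_c = 88 − 27 = 61, R_n = 184.32 kN/bolt. φR_n = 0.75 × (3×113.28 + 3×184.32) = 669.6 kN.
Block shear: shear path 2×[43+1×88] = 2×131 mm, A_gv = 2096, A_nv = 2×(131 − 1.5×29)×8 = 1400 mm²; tension across gage: (182 − 2×29)×8 = 992 mm². R_n = min(0.6×400×1400, 0.6×250×2096) + 1.0×400×992 = min(336, 314.4) + 396.8 = 711.2 kN. φR_n = 0.75 × 711.2 = 533.4 kN.
Governing: min(2357.4, 669.6, 533.4) = 533.4 kN → block shear.

533.4 kN (block shear governs)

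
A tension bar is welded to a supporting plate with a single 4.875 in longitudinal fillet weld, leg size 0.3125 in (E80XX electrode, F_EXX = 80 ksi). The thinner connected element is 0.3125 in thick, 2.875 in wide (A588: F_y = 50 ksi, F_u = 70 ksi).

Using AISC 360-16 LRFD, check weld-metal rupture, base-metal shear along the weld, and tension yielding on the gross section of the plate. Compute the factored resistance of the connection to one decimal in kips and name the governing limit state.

Weld metal: throat = 0.707×0.3125 = 0.22094 in, L = 4.875 in. φR_n = 0.75 × 0.6 × 80 × 0.22094 × 4.875 = 38.8 kips.
Base metal shear (0.3125 in plate): yield φR_n = 1.0×0.6×50×0.3125×4.875 = 45.7 kips; rupture φR_n = 0.75×0.6×70×0.3125×4.875 = 48.0 kips; take 45.7 kips (yield).
Tension yield (gross): A_g = 2.875×0.3125 = 0.89844 in². φR_n = 0.90 × 50 × 0.89844 = 40.4 kips.
Governing: min(38.8, 45.7, 40.4) = 38.8 kips → weld metal.

38.8 kips (weld metal governs)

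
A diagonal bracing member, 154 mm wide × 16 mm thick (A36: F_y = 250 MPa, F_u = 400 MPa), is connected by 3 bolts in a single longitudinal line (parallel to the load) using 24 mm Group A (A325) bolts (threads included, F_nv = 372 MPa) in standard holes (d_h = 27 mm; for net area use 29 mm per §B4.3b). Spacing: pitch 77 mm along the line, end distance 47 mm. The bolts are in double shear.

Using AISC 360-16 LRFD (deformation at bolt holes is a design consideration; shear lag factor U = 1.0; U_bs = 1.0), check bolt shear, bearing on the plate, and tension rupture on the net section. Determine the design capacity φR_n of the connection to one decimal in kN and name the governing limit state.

Bolt shear: A_b = π(24)²/4 = 452.39 mm². φR_n = 0.75 × 372 × 452.39 × 3 × 2 = 757.3 kN.
Bearing (16 mm plate, F_u = 400 MPa): end bolts L_c = 47 − 27/2 = 33.5, R_n = min(1.2×33.5×16×400, 2.4×24×16×400) = 257.28 kN/bolt; interior L_c = 77 − 27 = 50, R_n = 368.64 kN/bolt. φR_n = 0.75 × (1×257.28 + 2×368.64) = 745.9 kN.
Tension rupture (net): A_n = (154 − 1×29)×16 = 2000 mm² (U = 1.0, A_e = A_n). φR_n = 0.75 × 400 × 2000 = 600.0 kN.
Governing: min(757.3, 745.9, 600.0) = 600.0 kN → net-section rupture.

600.0 kN (net-section rupture governs)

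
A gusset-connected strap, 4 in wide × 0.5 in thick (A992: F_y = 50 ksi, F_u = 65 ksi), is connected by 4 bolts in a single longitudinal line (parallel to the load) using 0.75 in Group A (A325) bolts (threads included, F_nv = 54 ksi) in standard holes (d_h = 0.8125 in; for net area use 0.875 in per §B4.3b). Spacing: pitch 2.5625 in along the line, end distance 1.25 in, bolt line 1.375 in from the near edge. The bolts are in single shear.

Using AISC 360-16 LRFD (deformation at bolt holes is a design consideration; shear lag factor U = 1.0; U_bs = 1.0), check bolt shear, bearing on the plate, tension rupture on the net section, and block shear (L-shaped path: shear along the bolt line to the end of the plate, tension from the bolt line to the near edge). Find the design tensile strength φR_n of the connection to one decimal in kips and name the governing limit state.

71.6 kips (bolt shear governs)

Bolt shear: A_b = π(0.75)²/4 = 0.44179 in². φR_n = 0.75 × 54 × 0.44179 × 4 × 1 = 71.6 kips.
Bearing (0.5 in plate, F_u = 65 ksi): end bolts L_c = 1.25 − 0.8125/2 = 0.84375, R_n = min(1.2×0.84375×0.5×65, 2.4×0.75×0.5×65) = 32.906 kips/bolt; interior L_c = 2.5625 − 0.8125 = 1.75, R_n = 58.5 kips/bolt. φR_n = 0.75 × (1×32.906 + 3×58.5) = 156.3 kips.
Tension rupture (net): A_n = (4 − 1×0.875)×0.5 = 1.5625 in² (U = 1.0, A_e = A_n). φR_n = 0.75 × 65 × 1.5625 = 76.2 kips.
Block shear: shear path 1×[1.25+3×2.5625] = 1×8.9375 in, A_gv = 4.4688, A_nv = 1×(8.9375 − 3.5×0.875)×0.5 = 2.9375 in²; tension to near edge: (1.375 − 0.5×0.875)×0.5 = 0.46875 in². R_n = min(0.6×65×2.9375, 0.6×50×4.4688) + 1.0×65×0.46875 = min(114.56, 134.06) + 30.469 = 145.03 kips. φR_n = 0.75 × 145.03 = 108.8 kips.
Governing: min(71.6, 156.3, 76.2, 108.8) = 71.6 kips → bolt shear.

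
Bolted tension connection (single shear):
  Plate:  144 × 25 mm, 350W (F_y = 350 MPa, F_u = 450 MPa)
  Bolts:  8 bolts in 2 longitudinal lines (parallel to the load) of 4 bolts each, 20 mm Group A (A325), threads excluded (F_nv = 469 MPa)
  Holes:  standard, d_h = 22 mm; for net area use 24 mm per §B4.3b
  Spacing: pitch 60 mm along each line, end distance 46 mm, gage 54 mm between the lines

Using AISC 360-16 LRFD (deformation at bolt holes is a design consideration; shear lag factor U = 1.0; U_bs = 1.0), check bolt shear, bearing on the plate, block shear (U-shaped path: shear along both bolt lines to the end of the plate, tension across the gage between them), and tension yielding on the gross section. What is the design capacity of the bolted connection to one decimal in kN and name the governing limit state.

Bolt shear: A_b = π(20)²/4 = 314.16 mm². φR_n = 0.75 × 469 × 314.16 × 8 × 1 = 884.0 kN.
Bearing (25 mm plate, F_u = 450 MPa): end bolts L_c = 46 − 22/2 = 35, R_n = min(1.2×35×25×450, 2.4×20×25×450) = 472.5 kN/bolt; interior L_c = 60 − 22 = 38, R_n = 513 kN/bolt. φR_n = 0.75 × (2×472.5 + 6×513) = 3017.3 kN.
Block shear: shear path 2×[46+3×60] = 2×226 mm, A_gv = 11300, A_nv = 2×(226 − 3.5×24)×25 = 7100 mm²; tension across gage: (54 − 1×24)×25 = 750 mm². R_n = min(0.6×450×7100, 0.6×350×11300) + 1.0×450×750 = min(1917, 2373) + 337.5 = 2254.5 kN. φR_n = 0.75 × 2254.5 = 1690.9 kN.
Tension yield (gross): A_g = 144×25 = 3600 mm². φR_n = 0.90 × 350 × 3600 = 1134.0 kN.
Governing: min(884.0, 3017.3, 1690.9, 1134.0) = 884.0 kN → bolt shear.

884.0 kN (bolt shear governs)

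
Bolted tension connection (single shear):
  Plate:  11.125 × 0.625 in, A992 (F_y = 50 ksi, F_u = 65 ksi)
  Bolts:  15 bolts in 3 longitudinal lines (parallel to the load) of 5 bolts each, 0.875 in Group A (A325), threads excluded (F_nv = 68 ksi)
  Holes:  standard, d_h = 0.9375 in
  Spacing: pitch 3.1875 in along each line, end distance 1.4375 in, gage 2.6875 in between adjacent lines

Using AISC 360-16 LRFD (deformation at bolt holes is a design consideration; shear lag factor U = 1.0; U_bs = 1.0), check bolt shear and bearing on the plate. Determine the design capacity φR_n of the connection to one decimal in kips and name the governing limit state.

460.0 kips (bolt shear governs)

Bolt shear: A_b = π(0.875)²/4 = 0.60132 in². φR_n = 0.75 × 68 × 0.60132 × 15 × 1 = 460.0 kips.
Bearing (0.625 in plate, F_u = 65 ksi): end bolts L_c = 1.4375 − 0.9375/2 = 0.96875, R_n = min(1.2×0.96875×0.625×65, 2.4×0.875×0.625×65) = 47.227 kips/bolt; interior L_c = 3.1875 − 0.9375 = 2.25, R_n = 85.313 kips/bolt. φR_n = 0.75 × (3×47.227 + 12×85.313) = 874.1 kips.
Governing: min(460.0, 874.1) = 460.0 kips → bolt shear.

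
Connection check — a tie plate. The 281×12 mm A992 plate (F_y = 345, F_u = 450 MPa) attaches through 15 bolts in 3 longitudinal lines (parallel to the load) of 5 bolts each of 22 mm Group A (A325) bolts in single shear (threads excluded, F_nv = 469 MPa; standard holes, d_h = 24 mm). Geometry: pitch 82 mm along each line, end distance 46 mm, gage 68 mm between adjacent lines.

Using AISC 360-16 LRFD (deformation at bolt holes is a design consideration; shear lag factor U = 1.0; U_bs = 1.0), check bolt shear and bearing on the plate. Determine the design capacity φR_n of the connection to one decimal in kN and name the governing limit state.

Bolt shear: A_b = π(22)²/4 = 380.13 mm². φR_n = 0.75 × 469 × 380.13 × 15 × 1 = 2005.7 kN.
Bearing (12 mm plate, F_u = 450 MPa): end bolts L_c = 46 − 24/2 = 34, R_n = min(1.2×34×12×450, 2.4×22×12×450) = 220.32 kN/bolt; interior L_c = 82 − 24 = 58, R_n = 285.12 kN/bolt. φR_n = 0.75 × (3×220.32 + 12×285.12) = 3061.8 kN.
Governing: min(2005.7, 3061.8) = 2005.7 kN → bolt shear.

2005.7 kN (bolt shear governs)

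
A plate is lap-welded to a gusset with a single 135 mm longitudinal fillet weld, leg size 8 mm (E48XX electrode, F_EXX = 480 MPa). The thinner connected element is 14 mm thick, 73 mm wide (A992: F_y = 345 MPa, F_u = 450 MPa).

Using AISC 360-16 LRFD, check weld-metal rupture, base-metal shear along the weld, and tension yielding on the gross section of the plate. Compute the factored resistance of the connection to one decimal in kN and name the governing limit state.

164.9 kN (weld metal governs)

Weld metal: throat = 0.707×8 = 5.656 mm, L = 135 mm. φR_n = 0.75 × 0.6 × 480 × 5.656 × 135 = 164.9 kN.
Base metal shear (14 mm plate): yield φR_n = 1.0×0.6×345×14×135 = 391.2 kN; rupture φR_n = 0.75×0.6×450×14×135 = 382.7 kN; take 382.7 kN (rupture).
Tension yield (gross): A_g = 73×14 = 1022 mm². φR_n = 0.90 × 345 × 1022 = 317.3 kN.
Governing: min(164.9, 382.7, 317.3) = 164.9 kN → weld metal.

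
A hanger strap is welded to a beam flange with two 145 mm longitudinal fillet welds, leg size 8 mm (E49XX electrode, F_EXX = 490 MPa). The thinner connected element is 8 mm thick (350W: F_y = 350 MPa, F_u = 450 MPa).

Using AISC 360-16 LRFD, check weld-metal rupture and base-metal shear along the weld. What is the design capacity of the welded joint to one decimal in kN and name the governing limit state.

Weld metal: throat = 0.707×8 = 5.656 mm, L = 2×145 = 290 mm. φR_n = 0.75 × 0.6 × 490 × 5.656 × 290 = 361.7 kN.
Base metal shear (8 mm plate): yield φR_n = 1.0×0.6×350×8×290 = 487.2 kN; rupture φR_n = 0.75×0.6×450×8×290 = 469.8 kN; take 469.8 kN (rupture).
Governing: min(361.7, 469.8) = 361.7 kN → weld metal.

361.7 kN (weld metal governs)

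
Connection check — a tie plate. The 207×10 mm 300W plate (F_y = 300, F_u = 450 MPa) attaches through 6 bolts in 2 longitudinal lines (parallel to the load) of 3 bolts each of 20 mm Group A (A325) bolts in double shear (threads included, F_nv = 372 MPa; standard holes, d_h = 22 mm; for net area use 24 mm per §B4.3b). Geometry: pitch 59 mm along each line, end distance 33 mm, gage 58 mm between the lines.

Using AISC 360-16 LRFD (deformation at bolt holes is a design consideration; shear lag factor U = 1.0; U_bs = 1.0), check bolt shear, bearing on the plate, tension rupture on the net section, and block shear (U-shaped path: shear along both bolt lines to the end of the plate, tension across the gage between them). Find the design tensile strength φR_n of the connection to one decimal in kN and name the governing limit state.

Bolt shear: A_b = π(20)²/4 = 314.16 mm². φR_n = 0.75 × 372 × 314.16 × 6 × 2 = 1051.8 kN.
Bearing (10 mm plate, F_u = 450 MPa): end bolts L_c = 33 − 22/2 = 22, R_n = min(1.2×22×10×450, 2.4×20×10×450) = 118.8 kN/bolt; interior L_c = 59 − 22 = 37, R_n = 199.8 kN/bolt. φR_n = 0.75 × (2×118.8 + 4×199.8) = 777.6 kN.
Tension rupture (net): A_n = (207 − 2×24)×10 = 1590 mm² (U = 1.0, A_e = A_n). φR_n = 0.75 × 450 × 1590 = 536.6 kN.
Block shear: shear path 2×[33+2×59] = 2×151 mm, A_gv = 3020, A_nv = 2×(151 − 2.5×24)×10 = 1820 mm²; tension across gage: (58 − 1×24)×10 = 340 mm². R_n = min(0.6×450×1820, 0.6×300×3020) + 1.0×450×340 = min(491.4, 543.6) + 153 = 644.4 kN. φR_n = 0.75 × 644.4 = 483.3 kN.
Governing: min(1051.8, 777.6, 536.6, 483.3) = 483.3 kN → block shear.

483.3 kN (block shear governs)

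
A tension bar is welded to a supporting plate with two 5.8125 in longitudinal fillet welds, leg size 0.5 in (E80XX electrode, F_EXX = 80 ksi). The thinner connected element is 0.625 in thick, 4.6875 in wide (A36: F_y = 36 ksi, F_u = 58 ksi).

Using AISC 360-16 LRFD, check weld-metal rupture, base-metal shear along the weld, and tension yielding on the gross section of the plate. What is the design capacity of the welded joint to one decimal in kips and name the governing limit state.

94.9 kips (gross-section yield governs)

Weld metal: throat = 0.707×0.5 = 0.3535 in, L = 2×5.8125 = 11.625 in. φR_n = 0.75 × 0.6 × 80 × 0.3535 × 11.625 = 147.9 kips.
Base metal shear (0.625 in plate): yield φR_n = 1.0×0.6×36×0.625×11.625 = 156.9 kips; rupture φR_n = 0.75×0.6×58×0.625×11.625 = 189.6 kips; take 156.9 kips (yield).
Tension yield (gross): A_g = 4.6875×0.625 = 2.9297 in². φR_n = 0.90 × 36 × 2.9297 = 94.9 kips.
Governing: min(147.9, 156.9, 94.9) = 94.9 kips → gross-section yield.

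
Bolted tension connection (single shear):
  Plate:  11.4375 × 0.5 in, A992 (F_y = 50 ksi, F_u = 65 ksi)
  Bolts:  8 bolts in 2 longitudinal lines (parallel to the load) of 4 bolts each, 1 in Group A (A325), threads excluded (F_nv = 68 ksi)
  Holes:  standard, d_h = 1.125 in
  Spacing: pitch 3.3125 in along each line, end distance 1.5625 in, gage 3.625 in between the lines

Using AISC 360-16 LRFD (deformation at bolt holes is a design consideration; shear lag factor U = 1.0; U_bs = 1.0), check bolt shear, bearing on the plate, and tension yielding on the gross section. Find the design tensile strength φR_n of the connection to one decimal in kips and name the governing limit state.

257.3 kips (gross-section yield governs)

Bolt shear: A_b = π(1)²/4 = 0.7854 in². φR_n = 0.75 × 68 × 0.7854 × 8 × 1 = 320.4 kips.
Bearing (0.5 in plate, F_u = 65 ksi): end bolts L_c = 1.5625 − 1.125/2 = 1, R_n = min(1.2×1×0.5×65, 2.4×1×0.5×65) = 39 kips/bolt; interior L_c = 3.3125 − 1.125 = 2.1875, R_n = 78 kips/bolt. φR_n = 0.75 × (2×39 + 6×78) = 409.5 kips.
Tension yield (gross): A_g = 11.4375×0.5 = 5.7188 in². φR_n = 0.90 × 50 × 5.7188 = 257.3 kips.
Governing: min(320.4, 409.5, 257.3) = 257.3 kips → gross-section yield.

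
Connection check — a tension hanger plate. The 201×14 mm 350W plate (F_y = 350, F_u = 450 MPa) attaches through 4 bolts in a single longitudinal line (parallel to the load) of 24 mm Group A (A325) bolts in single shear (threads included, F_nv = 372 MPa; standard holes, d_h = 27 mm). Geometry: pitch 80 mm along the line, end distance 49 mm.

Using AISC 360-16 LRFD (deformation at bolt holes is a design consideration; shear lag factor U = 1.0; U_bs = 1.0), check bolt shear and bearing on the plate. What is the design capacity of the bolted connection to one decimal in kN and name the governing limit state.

504.9 kN (bolt shear governs)

Bolt shear: A_b = π(24)²/4 = 452.39 mm². φR_n = 0.75 × 372 × 452.39 × 4 × 1 = 504.9 kN.
Bearing (14 mm plate, F_u = 450 MPa): end bolts L_c = 49 − 27/2 = 35.5, R_n = min(1.2×35.5×14×450, 2.4×24×14×450) = 268.38 kN/bolt; interior L_c = 80 − 27 = 53, R_n = 362.88 kN/bolt. φR_n = 0.75 × (1×268.38 + 3×362.88) = 1017.8 kN.
Governing: min(504.9, 1017.8) = 504.9 kN → bolt shear.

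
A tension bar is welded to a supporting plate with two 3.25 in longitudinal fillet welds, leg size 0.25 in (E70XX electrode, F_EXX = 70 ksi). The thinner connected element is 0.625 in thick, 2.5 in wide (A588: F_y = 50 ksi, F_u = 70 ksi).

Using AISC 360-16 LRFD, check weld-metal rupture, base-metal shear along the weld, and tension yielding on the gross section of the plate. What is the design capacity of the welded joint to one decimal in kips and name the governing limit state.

Weld metal: throat = 0.707×0.25 = 0.17675 in, L = 2×3.25 = 6.5 in. φR_n = 0.75 × 0.6 × 70 × 0.17675 × 6.5 = 36.2 kips.
Base metal shear (0.625 in plate): yield φR_n = 1.0×0.6×50×0.625×6.5 = 121.9 kips; rupture φR_n = 0.75×0.6×70×0.625×6.5 = 128.0 kips; take 121.9 kips (yield).
Tension yield (gross): A_g = 2.5×0.625 = 1.5625 in². φR_n = 0.90 × 50 × 1.5625 = 70.3 kips.
Governing: min(36.2, 121.9, 70.3) = 36.2 kips → weld metal.

36.2 kips (weld metal governs)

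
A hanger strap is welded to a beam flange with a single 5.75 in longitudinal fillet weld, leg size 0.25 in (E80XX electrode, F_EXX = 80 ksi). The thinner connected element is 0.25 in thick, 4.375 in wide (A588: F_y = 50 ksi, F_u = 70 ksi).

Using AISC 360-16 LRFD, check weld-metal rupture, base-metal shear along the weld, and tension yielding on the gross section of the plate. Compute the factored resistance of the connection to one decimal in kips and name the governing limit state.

Weld metal: throat = 0.707×0.25 = 0.17675 in, L = 5.75 in. φR_n = 0.75 × 0.6 × 80 × 0.17675 × 5.75 = 36.6 kips.
Base metal shear (0.25 in plate): yield φR_n = 1.0×0.6×50×0.25×5.75 = 43.1 kips; rupture φR_n = 0.75×0.6×70×0.25×5.75 = 45.3 kips; take 43.1 kips (yield).
Tension yield (gross): A_g = 4.375×0.25 = 1.0938 in². φR_n = 0.90 × 50 × 1.0938 = 49.2 kips.
Governing: min(36.6, 43.1, 49.2) = 36.6 kips → weld metal.

36.6 kips (weld metal governs)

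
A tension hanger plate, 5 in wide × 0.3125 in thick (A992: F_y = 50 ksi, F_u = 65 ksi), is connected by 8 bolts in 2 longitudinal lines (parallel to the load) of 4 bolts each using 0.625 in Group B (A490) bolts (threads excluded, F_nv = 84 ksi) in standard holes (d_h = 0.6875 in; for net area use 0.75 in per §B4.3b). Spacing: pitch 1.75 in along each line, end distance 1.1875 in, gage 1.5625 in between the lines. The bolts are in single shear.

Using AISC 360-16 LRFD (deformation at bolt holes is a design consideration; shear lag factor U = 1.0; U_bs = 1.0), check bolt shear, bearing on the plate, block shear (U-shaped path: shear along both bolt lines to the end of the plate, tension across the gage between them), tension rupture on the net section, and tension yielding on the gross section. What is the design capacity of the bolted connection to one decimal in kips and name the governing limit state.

53.3 kips (net-section rupture governs)

Bolt shear: A_b = π(0.625)²/4 = 0.3068 in². φR_n = 0.75 × 84 × 0.3068 × 8 × 1 = 154.6 kips.
Bearing (0.3125 in plate, F_u = 65 ksi): end bolts L_c = 1.1875 − 0.6875/2 = 0.84375, R_n = min(1.2×0.84375×0.3125×65, 2.4×0.625×0.3125×65) = 20.566 kips/bolt; interior L_c = 1.75 − 0.6875 = 1.0625, R_n = 25.898 kips/bolt. φR_n = 0.75 × (2×20.566 + 6×25.898) = 147.4 kips.
Block shear: shear path 2×[1.1875+3×1.75] = 2×6.4375 in, A_gv = 4.0234, A_nv = 2×(6.4375 − 3.5×0.75)×0.3125 = 2.3828 in²; tension across gage: (1.5625 − 1×0.75)×0.3125 = 0.25391 in². R_n = min(0.6×65×2.3828, 0.6×50×4.0234) + 1.0×65×0.25391 = min(92.929, 120.7) + 16.504 = 109.43 kips. φR_n = 0.75 × 109.43 = 82.1 kips.
Tension rupture (net): A_n = (5 − 2×0.75)×0.3125 = 1.0938 in² (U = 1.0, A_e = A_n). φR_n = 0.75 × 65 × 1.0938 = 53.3 kips.
Tension yield (gross): A_g = 5×0.3125 = 1.5625 in². φR_n = 0.90 × 50 × 1.5625 = 70.3 kips.
Governing: min(154.6, 147.4, 82.1, 53.3, 70.3) = 53.3 kips → net-section rupture.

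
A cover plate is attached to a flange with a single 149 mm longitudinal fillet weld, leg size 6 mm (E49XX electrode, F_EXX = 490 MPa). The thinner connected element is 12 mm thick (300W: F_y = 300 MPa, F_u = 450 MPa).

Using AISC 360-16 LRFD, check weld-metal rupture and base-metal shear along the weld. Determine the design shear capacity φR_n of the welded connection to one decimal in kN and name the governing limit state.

Weld metal: throat = 0.707×6 = 4.242 mm, L = 149 mm. φR_n = 0.75 × 0.6 × 490 × 4.242 × 149 = 139.4 kN.
Base metal shear (12 mm plate): yield φR_n = 1.0×0.6×300×12×149 = 321.8 kN; rupture φR_n = 0.75×0.6×450×12×149 = 362.1 kN; take 321.8 kN (yield).
Governing: min(139.4, 321.8) = 139.4 kN → weld metal.

139.4 kN (weld metal governs)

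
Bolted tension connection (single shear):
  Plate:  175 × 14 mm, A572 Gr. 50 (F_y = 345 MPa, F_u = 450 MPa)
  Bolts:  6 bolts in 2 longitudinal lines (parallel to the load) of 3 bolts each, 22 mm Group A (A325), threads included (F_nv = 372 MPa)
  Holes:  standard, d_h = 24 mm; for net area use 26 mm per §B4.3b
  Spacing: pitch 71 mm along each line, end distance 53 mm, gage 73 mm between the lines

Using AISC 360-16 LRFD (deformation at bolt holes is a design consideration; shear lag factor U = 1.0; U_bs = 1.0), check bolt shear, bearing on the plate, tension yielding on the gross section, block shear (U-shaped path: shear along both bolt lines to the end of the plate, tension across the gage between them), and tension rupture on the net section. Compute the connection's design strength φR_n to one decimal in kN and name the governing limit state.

Bolt shear: A_b = π(22)²/4 = 380.13 mm². φR_n = 0.75 × 372 × 380.13 × 6 × 1 = 636.3 kN.
Bearing (14 mm plate, F_u = 450 MPa): end bolts L_c = 53 − 24/2 = 41, R_n = min(1.2×41×14×450, 2.4×22×14×450) = 309.96 kN/bolt; interior L_c = 71 − 24 = 47, R_n = 332.64 kN/bolt. φR_n = 0.75 × (2×309.96 + 4×332.64) = 1462.9 kN.
Tension yield (gross): A_g = 175×14 = 2450 mm². φR_n = 0.90 × 345 × 2450 = 760.7 kN.
Block shear: shear path 2×[53+2×71] = 2×195 mm, A_gv = 5460, A_nv = 2×(195 − 2.5×26)×14 = 3640 mm²; tension across gage: (73 − 1×26)×14 = 658 mm². R_n = min(0.6×450×3640, 0.6×345×5460) + 1.0×450×658 = min(982.8, 1130.2) + 296.1 = 1278.9 kN. φR_n = 0.75 × 1278.9 = 959.2 kN.
Tension rupture (net): A_n = (175 − 2×26)×14 = 1722 mm² (U = 1.0, A_e = A_n). φR_n = 0.75 × 450 × 1722 = 581.2 kN.
Governing: min(636.3, 1462.9, 760.7, 959.2, 581.2) = 581.2 kN → net-section rupture.

581.2 kN (net-section rupture governs)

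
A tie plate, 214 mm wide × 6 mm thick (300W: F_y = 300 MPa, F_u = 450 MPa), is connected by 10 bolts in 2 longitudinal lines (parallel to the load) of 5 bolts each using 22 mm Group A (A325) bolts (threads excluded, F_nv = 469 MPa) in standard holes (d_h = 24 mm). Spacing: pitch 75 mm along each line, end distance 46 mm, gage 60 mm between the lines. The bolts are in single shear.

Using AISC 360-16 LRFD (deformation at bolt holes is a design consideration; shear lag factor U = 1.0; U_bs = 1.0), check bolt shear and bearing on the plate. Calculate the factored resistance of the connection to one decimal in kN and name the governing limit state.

Bolt shear: A_b = π(22)²/4 = 380.13 mm². φR_n = 0.75 × 469 × 380.13 × 10 × 1 = 1337.1 kN.
Bearing (6 mm plate, F_u = 450 MPa): end bolts L_c = 46 − 24/2 = 34, R_n = min(1.2×34×6×450, 2.4×22×6×450) = 110.16 kN/bolt; interior L_c = 75 − 24 = 51, R_n = 142.56 kN/bolt. φR_n = 0.75 × (2×110.16 + 8×142.56) = 1020.6 kN.
Governing: min(1337.1, 1020.6) = 1020.6 kN → bearing.

1020.6 kN (bearing governs)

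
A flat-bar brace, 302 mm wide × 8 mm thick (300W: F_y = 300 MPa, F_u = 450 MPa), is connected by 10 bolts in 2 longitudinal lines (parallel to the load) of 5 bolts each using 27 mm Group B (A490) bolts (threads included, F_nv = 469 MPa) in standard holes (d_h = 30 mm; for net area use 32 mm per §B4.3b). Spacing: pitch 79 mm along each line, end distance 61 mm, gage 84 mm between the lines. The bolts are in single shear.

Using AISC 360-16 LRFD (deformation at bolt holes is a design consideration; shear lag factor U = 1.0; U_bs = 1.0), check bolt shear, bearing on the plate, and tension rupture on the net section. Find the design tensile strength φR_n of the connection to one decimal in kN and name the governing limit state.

642.6 kN (net-section rupture governs)

Bolt shear: A_b = π(27)²/4 = 572.56 mm². φR_n = 0.75 × 469 × 572.56 × 10 × 1 = 2014.0 kN.
Bearing (8 mm plate, F_u = 450 MPa): end bolts L_c = 61 − 30/2 = 46, R_n = min(1.2×46×8×450, 2.4×27×8×450) = 198.72 kN/bolt; interior L_c = 79 − 30 = 49, R_n = 211.68 kN/bolt. φR_n = 0.75 × (2×198.72 + 8×211.68) = 1568.2 kN.
Tension rupture (net): A_n = (302 − 2×32)×8 = 1904 mm² (U = 1.0, A_e = A_n). φR_n = 0.75 × 450 × 1904 = 642.6 kN.
Governing: min(2014.0, 1568.2, 642.6) = 642.6 kN → net-section rupture.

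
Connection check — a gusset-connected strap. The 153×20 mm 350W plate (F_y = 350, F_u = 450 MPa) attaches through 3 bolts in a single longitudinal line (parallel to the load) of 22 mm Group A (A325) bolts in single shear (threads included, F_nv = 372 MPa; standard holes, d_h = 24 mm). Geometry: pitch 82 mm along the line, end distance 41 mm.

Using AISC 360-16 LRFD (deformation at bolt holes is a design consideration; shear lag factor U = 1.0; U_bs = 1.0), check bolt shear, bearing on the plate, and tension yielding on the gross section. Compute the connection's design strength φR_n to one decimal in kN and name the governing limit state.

318.2 kN (bolt shear governs)

Bolt shear: A_b = π(22)²/4 = 380.13 mm². φR_n = 0.75 × 372 × 380.13 × 3 × 1 = 318.2 kN.
Bearing (20 mm plate, F_u = 450 MPa): end bolts L_c = 41 − 24/2 = 29, R_n = min(1.2×29×20×450, 2.4×22×20×450) = 313.2 kN/bolt; interior L_c = 82 − 24 = 58, R_n = 475.2 kN/bolt. φR_n = 0.75 × (1×313.2 + 2×475.2) = 947.7 kN.
Tension yield (gross): A_g = 153×20 = 3060 mm². φR_n = 0.90 × 350 × 3060 = 963.9 kN.
Governing: min(318.2, 947.7, 963.9) = 318.2 kN → bolt shear.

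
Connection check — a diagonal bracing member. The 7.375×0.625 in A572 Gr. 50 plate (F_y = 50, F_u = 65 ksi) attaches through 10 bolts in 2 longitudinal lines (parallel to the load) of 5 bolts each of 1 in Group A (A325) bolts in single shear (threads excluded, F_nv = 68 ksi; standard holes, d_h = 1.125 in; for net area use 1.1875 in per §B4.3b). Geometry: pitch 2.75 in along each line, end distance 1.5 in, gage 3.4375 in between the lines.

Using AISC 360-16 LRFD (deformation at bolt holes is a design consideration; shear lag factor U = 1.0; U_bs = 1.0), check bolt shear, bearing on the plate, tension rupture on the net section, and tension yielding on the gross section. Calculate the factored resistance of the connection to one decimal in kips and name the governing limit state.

Bolt shear: A_b = π(1)²/4 = 0.7854 in². φR_n = 0.75 × 68 × 0.7854 × 10 × 1 = 400.6 kips.
Bearing (0.625 in plate, F_u = 65 ksi): end bolts L_c = 1.5 − 1.125/2 = 0.9375, R_n = min(1.2×0.9375×0.625×65, 2.4×1×0.625×65) = 45.703 kips/bolt; interior L_c = 2.75 − 1.125 = 1.625, R_n = 79.219 kips/bolt. φR_n = 0.75 × (2×45.703 + 8×79.219) = 543.9 kips.
Tension rupture (net): A_n = (7.375 − 2×1.1875)×0.625 = 3.125 in² (U = 1.0, A_e = A_n). φR_n = 0.75 × 65 × 3.125 = 152.3 kips.
Tension yield (gross): A_g = 7.375×0.625 = 4.6094 in². φR_n = 0.90 × 50 × 4.6094 = 207.4 kips.
Governing: min(400.6, 543.9, 152.3, 207.4) = 152.3 kips → net-section rupture.

152.3 kips (net-section rupture governs)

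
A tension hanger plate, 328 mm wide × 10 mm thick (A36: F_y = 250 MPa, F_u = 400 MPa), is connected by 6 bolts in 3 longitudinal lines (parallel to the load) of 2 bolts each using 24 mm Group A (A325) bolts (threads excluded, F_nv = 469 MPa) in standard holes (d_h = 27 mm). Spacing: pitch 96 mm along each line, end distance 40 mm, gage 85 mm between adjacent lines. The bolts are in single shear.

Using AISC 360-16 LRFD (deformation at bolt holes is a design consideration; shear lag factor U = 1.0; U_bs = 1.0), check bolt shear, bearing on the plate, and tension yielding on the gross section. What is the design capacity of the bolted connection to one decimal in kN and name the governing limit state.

738.0 kN (gross-section yield governs)

Bolt shear: A_b = π(24)²/4 = 452.39 mm². φR_n = 0.75 × 469 × 452.39 × 6 × 1 = 954.8 kN.
Bearing (10 mm plate, F_u = 400 MPa): end bolts L_c = 40 − 27/2 = 26.5, R_n = min(1.2×26.5×10×400, 2.4×24×10×400) = 127.2 kN/bolt; interior L_c = 96 − 27 = 69, R_n = 230.4 kN/bolt. φR_n = 0.75 × (3×127.2 + 3×230.4) = 804.6 kN.
Tension yield (gross): A_g = 328×10 = 3280 mm². φR_n = 0.90 × 250 × 3280 = 738.0 kN.
Governing: min(954.8, 804.6, 738.0) = 738.0 kN → gross-section yield.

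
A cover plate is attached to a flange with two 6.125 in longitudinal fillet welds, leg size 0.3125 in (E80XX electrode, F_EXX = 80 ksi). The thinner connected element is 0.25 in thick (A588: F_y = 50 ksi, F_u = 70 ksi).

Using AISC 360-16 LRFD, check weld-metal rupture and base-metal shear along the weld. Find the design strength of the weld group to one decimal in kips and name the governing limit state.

91.9 kips (base-metal shear governs)

Weld metal: throat = 0.707×0.3125 = 0.22094 in, L = 2×6.125 = 12.25 in. φR_n = 0.75 × 0.6 × 80 × 0.22094 × 12.25 = 97.4 kips.
Base metal shear (0.25 in plate): yield φR_n = 1.0×0.6×50×0.25×12.25 = 91.9 kips; rupture φR_n = 0.75×0.6×70×0.25×12.25 = 96.5 kips; take 91.9 kips (yield).
Governing: min(97.4, 91.9) = 91.9 kips → base-metal shear.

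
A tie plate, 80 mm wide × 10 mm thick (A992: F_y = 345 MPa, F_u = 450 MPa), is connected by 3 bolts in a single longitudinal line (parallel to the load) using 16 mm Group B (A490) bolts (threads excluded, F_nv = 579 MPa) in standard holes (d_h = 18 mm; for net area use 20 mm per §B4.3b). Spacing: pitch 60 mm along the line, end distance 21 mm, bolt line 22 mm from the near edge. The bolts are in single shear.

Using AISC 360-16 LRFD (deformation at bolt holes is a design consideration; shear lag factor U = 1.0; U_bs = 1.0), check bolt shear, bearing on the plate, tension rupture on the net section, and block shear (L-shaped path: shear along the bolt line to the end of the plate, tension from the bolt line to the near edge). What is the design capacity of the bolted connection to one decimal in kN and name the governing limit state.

Bolt shear: A_b = π(16)²/4 = 201.06 mm². φR_n = 0.75 × 579 × 201.06 × 3 × 1 = 261.9 kN.
Bearing (10 mm plate, F_u = 450 MPa): end bolts L_c = 21 − 18/2 = 12, R_n = min(1.2×12×10×450, 2.4×16×10×450) = 64.8 kN/bolt; interior L_c = 60 − 18 = 42, R_n = 172.8 kN/bolt. φR_n = 0.75 × (1×64.8 + 2×172.8) = 307.8 kN.
Tension rupture (net): A_n = (80 − 1×20)×10 = 600 mm² (U = 1.0, A_e = A_n). φR_n = 0.75 × 450 × 600 = 202.5 kN.
Block shear: shear path 1×[21+2×60] = 1×141 mm, A_gv = 1410, A_nv = 1×(141 − 2.5×20)×10 = 910 mm²; tension to near edge: (22 − 0.5×20)×10 = 120 mm². R_n = min(0.6×450×910, 0.6×345×1410) + 1.0×450×120 = min(245.7, 291.87) + 54 = 299.7 kN. φR_n = 0.75 × 299.7 = 224.8 kN.
Governing: min(261.9, 307.8, 202.5, 224.8) = 202.5 kN → net-section rupture.

202.5 kN (net-section rupture governs)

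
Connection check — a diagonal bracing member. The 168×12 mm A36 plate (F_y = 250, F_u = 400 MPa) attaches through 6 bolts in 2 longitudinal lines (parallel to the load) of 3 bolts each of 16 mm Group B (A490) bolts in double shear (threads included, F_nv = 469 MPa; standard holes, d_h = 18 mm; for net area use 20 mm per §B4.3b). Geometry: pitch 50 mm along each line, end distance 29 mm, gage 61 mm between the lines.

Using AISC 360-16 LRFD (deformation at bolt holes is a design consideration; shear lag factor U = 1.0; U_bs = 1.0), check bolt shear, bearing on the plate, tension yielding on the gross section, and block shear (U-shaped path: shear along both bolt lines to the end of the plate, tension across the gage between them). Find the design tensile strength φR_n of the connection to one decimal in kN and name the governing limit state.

Bolt shear: A_b = π(16)²/4 = 201.06 mm². φR_n = 0.75 × 469 × 201.06 × 6 × 2 = 848.7 kN.
Bearing (12 mm plate, F_u = 400 MPa): end bolts L_c = 29 − 18/2 = 20, R_n = min(1.2×20×12×400, 2.4×16×12×400) = 115.2 kN/bolt; interior L_c = 50 − 18 = 32, R_n = 184.32 kN/bolt. φR_n = 0.75 × (2×115.2 + 4×184.32) = 725.8 kN.
Tension yield (gross): A_g = 168×12 = 2016 mm². φR_n = 0.90 × 250 × 2016 = 453.6 kN.
Block shear: shear path 2×[29+2×50] = 2×129 mm, A_gv = 3096, A_nv = 2×(129 − 2.5×20)×12 = 1896 mm²; tension across gage: (61 − 1×20)×12 = 492 mm². R_n = min(0.6×400×1896, 0.6×250×3096) + 1.0×400×492 = min(455.04, 464.4) + 196.8 = 651.84 kN. φR_n = 0.75 × 651.84 = 488.9 kN.
Governing: min(848.7, 725.8, 453.6, 488.9) = 453.6 kN → gross-section yield.

453.6 kN (gross-section yield governs)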